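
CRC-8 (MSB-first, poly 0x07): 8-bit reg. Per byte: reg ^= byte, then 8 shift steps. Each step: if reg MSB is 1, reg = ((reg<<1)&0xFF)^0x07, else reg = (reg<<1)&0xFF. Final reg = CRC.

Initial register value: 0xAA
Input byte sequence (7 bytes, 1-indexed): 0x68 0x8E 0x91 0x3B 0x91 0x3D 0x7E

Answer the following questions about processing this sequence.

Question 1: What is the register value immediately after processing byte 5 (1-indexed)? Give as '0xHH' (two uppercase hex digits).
Answer: 0x3C

Derivation:
After byte 1 (0x68): reg=0x40
After byte 2 (0x8E): reg=0x64
After byte 3 (0x91): reg=0xC5
After byte 4 (0x3B): reg=0xF4
After byte 5 (0x91): reg=0x3C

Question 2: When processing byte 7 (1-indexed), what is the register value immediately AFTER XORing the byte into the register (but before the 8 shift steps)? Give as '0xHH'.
Register before byte 7: 0x07
Byte 7: 0x7E
0x07 XOR 0x7E = 0x79

Answer: 0x79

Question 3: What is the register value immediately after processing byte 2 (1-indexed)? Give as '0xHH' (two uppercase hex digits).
After byte 1 (0x68): reg=0x40
After byte 2 (0x8E): reg=0x64

Answer: 0x64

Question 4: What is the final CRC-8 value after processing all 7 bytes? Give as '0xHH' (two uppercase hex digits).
After byte 1 (0x68): reg=0x40
After byte 2 (0x8E): reg=0x64
After byte 3 (0x91): reg=0xC5
After byte 4 (0x3B): reg=0xF4
After byte 5 (0x91): reg=0x3C
After byte 6 (0x3D): reg=0x07
After byte 7 (0x7E): reg=0x68

Answer: 0x68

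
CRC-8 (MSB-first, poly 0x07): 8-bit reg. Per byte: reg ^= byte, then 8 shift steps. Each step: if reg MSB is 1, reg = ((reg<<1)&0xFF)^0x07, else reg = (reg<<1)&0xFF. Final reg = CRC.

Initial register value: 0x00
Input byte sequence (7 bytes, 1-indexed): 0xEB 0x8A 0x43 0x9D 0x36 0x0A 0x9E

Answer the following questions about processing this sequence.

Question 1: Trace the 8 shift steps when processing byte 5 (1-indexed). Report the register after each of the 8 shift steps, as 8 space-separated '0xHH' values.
After byte 1 (0xEB): reg=0x9F
After byte 2 (0x8A): reg=0x6B
After byte 3 (0x43): reg=0xD8
After byte 4 (0x9D): reg=0xDC
Register before byte 5: 0xDC
After XOR with byte 0x36: 0xEA

Answer: 0xD3 0xA1 0x45 0x8A 0x13 0x26 0x4C 0x98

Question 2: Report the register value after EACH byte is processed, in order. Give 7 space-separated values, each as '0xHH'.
0x9F 0x6B 0xD8 0xDC 0x98 0xF7 0x18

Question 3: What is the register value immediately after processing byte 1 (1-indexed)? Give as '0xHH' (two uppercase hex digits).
After byte 1 (0xEB): reg=0x9F

Answer: 0x9F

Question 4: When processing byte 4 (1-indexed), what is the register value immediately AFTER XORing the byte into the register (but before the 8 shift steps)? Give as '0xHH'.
Answer: 0x45

Derivation:
Register before byte 4: 0xD8
Byte 4: 0x9D
0xD8 XOR 0x9D = 0x45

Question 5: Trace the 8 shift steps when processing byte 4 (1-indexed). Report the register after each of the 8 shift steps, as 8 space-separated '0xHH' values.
Answer: 0x8A 0x13 0x26 0x4C 0x98 0x37 0x6E 0xDC

Derivation:
After byte 1 (0xEB): reg=0x9F
After byte 2 (0x8A): reg=0x6B
After byte 3 (0x43): reg=0xD8
Register before byte 4: 0xD8
After XOR with byte 0x9D: 0x45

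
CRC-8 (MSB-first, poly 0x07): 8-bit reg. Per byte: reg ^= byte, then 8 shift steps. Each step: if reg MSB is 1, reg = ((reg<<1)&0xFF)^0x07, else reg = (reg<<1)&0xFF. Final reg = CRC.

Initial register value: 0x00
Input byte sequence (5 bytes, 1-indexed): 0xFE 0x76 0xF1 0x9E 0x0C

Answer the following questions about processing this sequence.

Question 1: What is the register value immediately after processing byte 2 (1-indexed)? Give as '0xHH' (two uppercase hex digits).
Answer: 0x87

Derivation:
After byte 1 (0xFE): reg=0xF4
After byte 2 (0x76): reg=0x87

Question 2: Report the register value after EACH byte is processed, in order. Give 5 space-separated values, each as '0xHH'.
0xF4 0x87 0x45 0x0F 0x09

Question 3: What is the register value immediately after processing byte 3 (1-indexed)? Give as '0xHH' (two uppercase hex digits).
After byte 1 (0xFE): reg=0xF4
After byte 2 (0x76): reg=0x87
After byte 3 (0xF1): reg=0x45

Answer: 0x45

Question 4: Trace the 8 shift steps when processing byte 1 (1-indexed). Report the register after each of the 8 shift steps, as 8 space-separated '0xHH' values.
Register before byte 1: 0x00
After XOR with byte 0xFE: 0xFE

Answer: 0xFB 0xF1 0xE5 0xCD 0x9D 0x3D 0x7A 0xF4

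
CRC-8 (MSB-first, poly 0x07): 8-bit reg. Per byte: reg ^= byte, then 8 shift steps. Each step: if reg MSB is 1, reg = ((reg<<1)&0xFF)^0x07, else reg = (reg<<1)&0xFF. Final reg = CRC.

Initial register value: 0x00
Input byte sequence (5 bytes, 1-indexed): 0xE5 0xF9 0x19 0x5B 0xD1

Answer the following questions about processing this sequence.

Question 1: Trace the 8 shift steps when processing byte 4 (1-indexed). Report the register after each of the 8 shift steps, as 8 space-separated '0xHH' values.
Answer: 0x61 0xC2 0x83 0x01 0x02 0x04 0x08 0x10

Derivation:
After byte 1 (0xE5): reg=0xB5
After byte 2 (0xF9): reg=0xE3
After byte 3 (0x19): reg=0xE8
Register before byte 4: 0xE8
After XOR with byte 0x5B: 0xB3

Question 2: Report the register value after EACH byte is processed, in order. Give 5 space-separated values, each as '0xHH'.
0xB5 0xE3 0xE8 0x10 0x49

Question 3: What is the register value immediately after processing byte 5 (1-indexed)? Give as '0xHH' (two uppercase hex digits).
After byte 1 (0xE5): reg=0xB5
After byte 2 (0xF9): reg=0xE3
After byte 3 (0x19): reg=0xE8
After byte 4 (0x5B): reg=0x10
After byte 5 (0xD1): reg=0x49

Answer: 0x49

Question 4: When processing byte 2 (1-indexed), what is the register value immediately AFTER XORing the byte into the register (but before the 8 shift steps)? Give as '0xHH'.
Register before byte 2: 0xB5
Byte 2: 0xF9
0xB5 XOR 0xF9 = 0x4C

Answer: 0x4C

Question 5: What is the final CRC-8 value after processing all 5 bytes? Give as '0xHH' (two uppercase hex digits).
After byte 1 (0xE5): reg=0xB5
After byte 2 (0xF9): reg=0xE3
After byte 3 (0x19): reg=0xE8
After byte 4 (0x5B): reg=0x10
After byte 5 (0xD1): reg=0x49

Answer: 0x49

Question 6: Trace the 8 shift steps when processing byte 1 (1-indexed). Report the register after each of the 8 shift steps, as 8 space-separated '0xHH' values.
Answer: 0xCD 0x9D 0x3D 0x7A 0xF4 0xEF 0xD9 0xB5

Derivation:
Register before byte 1: 0x00
After XOR with byte 0xE5: 0xE5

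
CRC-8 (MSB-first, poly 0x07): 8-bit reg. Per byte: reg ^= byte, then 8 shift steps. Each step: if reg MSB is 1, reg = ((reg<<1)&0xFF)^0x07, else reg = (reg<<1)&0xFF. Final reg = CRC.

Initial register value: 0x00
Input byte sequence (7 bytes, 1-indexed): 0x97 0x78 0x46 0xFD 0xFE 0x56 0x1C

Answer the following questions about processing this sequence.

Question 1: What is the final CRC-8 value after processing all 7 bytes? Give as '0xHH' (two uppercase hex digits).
Answer: 0xCE

Derivation:
After byte 1 (0x97): reg=0xEC
After byte 2 (0x78): reg=0xE5
After byte 3 (0x46): reg=0x60
After byte 4 (0xFD): reg=0xDA
After byte 5 (0xFE): reg=0xFC
After byte 6 (0x56): reg=0x5F
After byte 7 (0x1C): reg=0xCE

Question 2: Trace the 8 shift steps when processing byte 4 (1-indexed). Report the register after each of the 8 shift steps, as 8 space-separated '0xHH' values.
After byte 1 (0x97): reg=0xEC
After byte 2 (0x78): reg=0xE5
After byte 3 (0x46): reg=0x60
Register before byte 4: 0x60
After XOR with byte 0xFD: 0x9D

Answer: 0x3D 0x7A 0xF4 0xEF 0xD9 0xB5 0x6D 0xDA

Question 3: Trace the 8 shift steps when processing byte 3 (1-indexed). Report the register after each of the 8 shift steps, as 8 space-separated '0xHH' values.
Answer: 0x41 0x82 0x03 0x06 0x0C 0x18 0x30 0x60

Derivation:
After byte 1 (0x97): reg=0xEC
After byte 2 (0x78): reg=0xE5
Register before byte 3: 0xE5
After XOR with byte 0x46: 0xA3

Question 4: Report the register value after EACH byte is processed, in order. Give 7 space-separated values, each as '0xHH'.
0xEC 0xE5 0x60 0xDA 0xFC 0x5F 0xCE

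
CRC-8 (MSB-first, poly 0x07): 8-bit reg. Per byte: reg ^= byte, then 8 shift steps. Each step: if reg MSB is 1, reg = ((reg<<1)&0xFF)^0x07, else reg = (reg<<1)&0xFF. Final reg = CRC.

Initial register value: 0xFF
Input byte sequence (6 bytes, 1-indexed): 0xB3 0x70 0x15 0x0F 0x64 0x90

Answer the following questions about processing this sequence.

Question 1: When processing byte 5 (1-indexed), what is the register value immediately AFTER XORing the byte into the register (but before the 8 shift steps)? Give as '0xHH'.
Register before byte 5: 0x2F
Byte 5: 0x64
0x2F XOR 0x64 = 0x4B

Answer: 0x4B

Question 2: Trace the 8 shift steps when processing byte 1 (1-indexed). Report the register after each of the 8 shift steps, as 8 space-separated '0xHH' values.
Register before byte 1: 0xFF
After XOR with byte 0xB3: 0x4C

Answer: 0x98 0x37 0x6E 0xDC 0xBF 0x79 0xF2 0xE3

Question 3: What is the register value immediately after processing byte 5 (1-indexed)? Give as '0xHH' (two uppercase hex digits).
Answer: 0xF6

Derivation:
After byte 1 (0xB3): reg=0xE3
After byte 2 (0x70): reg=0xF0
After byte 3 (0x15): reg=0xB5
After byte 4 (0x0F): reg=0x2F
After byte 5 (0x64): reg=0xF6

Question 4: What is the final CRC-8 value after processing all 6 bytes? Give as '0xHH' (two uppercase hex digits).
After byte 1 (0xB3): reg=0xE3
After byte 2 (0x70): reg=0xF0
After byte 3 (0x15): reg=0xB5
After byte 4 (0x0F): reg=0x2F
After byte 5 (0x64): reg=0xF6
After byte 6 (0x90): reg=0x35

Answer: 0x35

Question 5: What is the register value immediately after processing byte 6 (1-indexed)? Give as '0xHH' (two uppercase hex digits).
After byte 1 (0xB3): reg=0xE3
After byte 2 (0x70): reg=0xF0
After byte 3 (0x15): reg=0xB5
After byte 4 (0x0F): reg=0x2F
After byte 5 (0x64): reg=0xF6
After byte 6 (0x90): reg=0x35

Answer: 0x35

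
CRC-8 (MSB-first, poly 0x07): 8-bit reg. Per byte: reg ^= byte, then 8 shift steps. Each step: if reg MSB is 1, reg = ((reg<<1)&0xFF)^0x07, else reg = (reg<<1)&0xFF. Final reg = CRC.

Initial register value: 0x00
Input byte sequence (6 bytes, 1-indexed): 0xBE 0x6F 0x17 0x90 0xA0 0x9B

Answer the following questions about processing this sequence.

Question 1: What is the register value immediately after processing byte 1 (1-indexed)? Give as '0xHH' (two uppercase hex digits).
Answer: 0x33

Derivation:
After byte 1 (0xBE): reg=0x33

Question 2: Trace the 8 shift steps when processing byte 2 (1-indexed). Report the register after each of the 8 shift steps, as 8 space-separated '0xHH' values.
Answer: 0xB8 0x77 0xEE 0xDB 0xB1 0x65 0xCA 0x93

Derivation:
After byte 1 (0xBE): reg=0x33
Register before byte 2: 0x33
After XOR with byte 0x6F: 0x5C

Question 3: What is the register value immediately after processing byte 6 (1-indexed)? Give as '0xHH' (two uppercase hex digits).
After byte 1 (0xBE): reg=0x33
After byte 2 (0x6F): reg=0x93
After byte 3 (0x17): reg=0x95
After byte 4 (0x90): reg=0x1B
After byte 5 (0xA0): reg=0x28
After byte 6 (0x9B): reg=0x10

Answer: 0x10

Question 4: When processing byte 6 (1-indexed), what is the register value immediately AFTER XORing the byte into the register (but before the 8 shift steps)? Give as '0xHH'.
Answer: 0xB3

Derivation:
Register before byte 6: 0x28
Byte 6: 0x9B
0x28 XOR 0x9B = 0xB3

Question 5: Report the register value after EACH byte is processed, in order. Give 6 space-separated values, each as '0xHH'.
0x33 0x93 0x95 0x1B 0x28 0x10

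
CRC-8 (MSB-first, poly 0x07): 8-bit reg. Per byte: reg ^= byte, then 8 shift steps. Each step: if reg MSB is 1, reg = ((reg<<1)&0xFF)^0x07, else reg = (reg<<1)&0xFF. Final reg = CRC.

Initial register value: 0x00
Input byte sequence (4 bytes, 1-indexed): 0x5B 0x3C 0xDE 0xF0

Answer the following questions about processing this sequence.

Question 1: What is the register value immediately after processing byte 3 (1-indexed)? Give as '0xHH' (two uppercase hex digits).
Answer: 0xD9

Derivation:
After byte 1 (0x5B): reg=0x86
After byte 2 (0x3C): reg=0x2F
After byte 3 (0xDE): reg=0xD9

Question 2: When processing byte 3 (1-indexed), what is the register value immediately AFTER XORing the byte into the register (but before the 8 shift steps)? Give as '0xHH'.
Register before byte 3: 0x2F
Byte 3: 0xDE
0x2F XOR 0xDE = 0xF1

Answer: 0xF1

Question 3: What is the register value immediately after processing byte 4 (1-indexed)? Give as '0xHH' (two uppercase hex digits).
After byte 1 (0x5B): reg=0x86
After byte 2 (0x3C): reg=0x2F
After byte 3 (0xDE): reg=0xD9
After byte 4 (0xF0): reg=0xDF

Answer: 0xDF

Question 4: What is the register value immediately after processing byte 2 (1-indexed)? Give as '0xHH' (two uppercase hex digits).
Answer: 0x2F

Derivation:
After byte 1 (0x5B): reg=0x86
After byte 2 (0x3C): reg=0x2F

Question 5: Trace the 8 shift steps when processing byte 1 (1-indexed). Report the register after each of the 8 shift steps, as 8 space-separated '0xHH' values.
Answer: 0xB6 0x6B 0xD6 0xAB 0x51 0xA2 0x43 0x86

Derivation:
Register before byte 1: 0x00
After XOR with byte 0x5B: 0x5B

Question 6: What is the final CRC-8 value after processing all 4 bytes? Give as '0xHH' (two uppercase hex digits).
Answer: 0xDF

Derivation:
After byte 1 (0x5B): reg=0x86
After byte 2 (0x3C): reg=0x2F
After byte 3 (0xDE): reg=0xD9
After byte 4 (0xF0): reg=0xDF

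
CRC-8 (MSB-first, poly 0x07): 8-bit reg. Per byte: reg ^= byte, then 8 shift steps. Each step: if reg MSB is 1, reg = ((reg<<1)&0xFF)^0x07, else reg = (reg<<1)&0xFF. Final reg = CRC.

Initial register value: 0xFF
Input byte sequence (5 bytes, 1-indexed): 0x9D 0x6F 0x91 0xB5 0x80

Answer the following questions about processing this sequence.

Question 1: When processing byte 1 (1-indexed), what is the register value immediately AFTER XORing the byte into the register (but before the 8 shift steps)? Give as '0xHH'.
Register before byte 1: 0xFF
Byte 1: 0x9D
0xFF XOR 0x9D = 0x62

Answer: 0x62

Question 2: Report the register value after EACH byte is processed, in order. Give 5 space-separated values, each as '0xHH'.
0x29 0xD5 0xDB 0x0D 0xAA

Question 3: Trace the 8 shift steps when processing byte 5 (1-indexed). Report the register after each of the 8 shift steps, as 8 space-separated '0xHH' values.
After byte 1 (0x9D): reg=0x29
After byte 2 (0x6F): reg=0xD5
After byte 3 (0x91): reg=0xDB
After byte 4 (0xB5): reg=0x0D
Register before byte 5: 0x0D
After XOR with byte 0x80: 0x8D

Answer: 0x1D 0x3A 0x74 0xE8 0xD7 0xA9 0x55 0xAA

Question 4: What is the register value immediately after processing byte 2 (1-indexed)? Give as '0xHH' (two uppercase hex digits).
After byte 1 (0x9D): reg=0x29
After byte 2 (0x6F): reg=0xD5

Answer: 0xD5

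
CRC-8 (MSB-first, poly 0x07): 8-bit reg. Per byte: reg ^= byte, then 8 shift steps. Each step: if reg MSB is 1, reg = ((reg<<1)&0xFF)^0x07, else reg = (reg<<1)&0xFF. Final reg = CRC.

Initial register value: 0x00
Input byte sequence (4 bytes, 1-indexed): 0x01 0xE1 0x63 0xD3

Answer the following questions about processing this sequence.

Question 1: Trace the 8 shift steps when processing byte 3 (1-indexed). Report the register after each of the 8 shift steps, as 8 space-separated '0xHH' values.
After byte 1 (0x01): reg=0x07
After byte 2 (0xE1): reg=0xBC
Register before byte 3: 0xBC
After XOR with byte 0x63: 0xDF

Answer: 0xB9 0x75 0xEA 0xD3 0xA1 0x45 0x8A 0x13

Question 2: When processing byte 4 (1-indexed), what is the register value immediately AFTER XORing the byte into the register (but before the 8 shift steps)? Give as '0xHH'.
Answer: 0xC0

Derivation:
Register before byte 4: 0x13
Byte 4: 0xD3
0x13 XOR 0xD3 = 0xC0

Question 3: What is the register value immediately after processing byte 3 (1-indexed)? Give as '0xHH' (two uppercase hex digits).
After byte 1 (0x01): reg=0x07
After byte 2 (0xE1): reg=0xBC
After byte 3 (0x63): reg=0x13

Answer: 0x13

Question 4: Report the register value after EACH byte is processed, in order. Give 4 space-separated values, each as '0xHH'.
0x07 0xBC 0x13 0x4E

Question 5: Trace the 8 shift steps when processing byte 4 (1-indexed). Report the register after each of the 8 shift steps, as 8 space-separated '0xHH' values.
After byte 1 (0x01): reg=0x07
After byte 2 (0xE1): reg=0xBC
After byte 3 (0x63): reg=0x13
Register before byte 4: 0x13
After XOR with byte 0xD3: 0xC0

Answer: 0x87 0x09 0x12 0x24 0x48 0x90 0x27 0x4E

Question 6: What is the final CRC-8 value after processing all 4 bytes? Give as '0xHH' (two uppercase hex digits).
After byte 1 (0x01): reg=0x07
After byte 2 (0xE1): reg=0xBC
After byte 3 (0x63): reg=0x13
After byte 4 (0xD3): reg=0x4E

Answer: 0x4E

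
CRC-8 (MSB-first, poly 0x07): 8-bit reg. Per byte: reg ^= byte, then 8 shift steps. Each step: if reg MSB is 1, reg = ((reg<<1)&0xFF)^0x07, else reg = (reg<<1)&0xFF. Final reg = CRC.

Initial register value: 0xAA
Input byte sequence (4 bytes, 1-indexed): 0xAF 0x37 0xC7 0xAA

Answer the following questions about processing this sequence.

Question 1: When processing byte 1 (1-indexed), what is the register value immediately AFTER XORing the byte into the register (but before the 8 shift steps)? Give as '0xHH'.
Register before byte 1: 0xAA
Byte 1: 0xAF
0xAA XOR 0xAF = 0x05

Answer: 0x05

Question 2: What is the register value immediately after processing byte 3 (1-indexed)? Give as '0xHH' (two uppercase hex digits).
After byte 1 (0xAF): reg=0x1B
After byte 2 (0x37): reg=0xC4
After byte 3 (0xC7): reg=0x09

Answer: 0x09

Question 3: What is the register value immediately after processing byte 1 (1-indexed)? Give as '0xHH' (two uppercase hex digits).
After byte 1 (0xAF): reg=0x1B

Answer: 0x1B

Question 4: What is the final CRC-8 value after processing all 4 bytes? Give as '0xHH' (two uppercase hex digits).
After byte 1 (0xAF): reg=0x1B
After byte 2 (0x37): reg=0xC4
After byte 3 (0xC7): reg=0x09
After byte 4 (0xAA): reg=0x60

Answer: 0x60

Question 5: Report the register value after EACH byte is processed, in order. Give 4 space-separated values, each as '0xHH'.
0x1B 0xC4 0x09 0x60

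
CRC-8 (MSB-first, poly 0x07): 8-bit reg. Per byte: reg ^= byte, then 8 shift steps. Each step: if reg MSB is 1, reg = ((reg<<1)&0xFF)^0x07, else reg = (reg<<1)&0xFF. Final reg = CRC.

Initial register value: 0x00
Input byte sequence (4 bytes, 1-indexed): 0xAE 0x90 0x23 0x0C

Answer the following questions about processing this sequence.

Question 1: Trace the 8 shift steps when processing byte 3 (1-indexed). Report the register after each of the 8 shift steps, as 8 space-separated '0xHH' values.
Answer: 0x28 0x50 0xA0 0x47 0x8E 0x1B 0x36 0x6C

Derivation:
After byte 1 (0xAE): reg=0x43
After byte 2 (0x90): reg=0x37
Register before byte 3: 0x37
After XOR with byte 0x23: 0x14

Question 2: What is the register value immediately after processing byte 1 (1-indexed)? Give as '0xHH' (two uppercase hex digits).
After byte 1 (0xAE): reg=0x43

Answer: 0x43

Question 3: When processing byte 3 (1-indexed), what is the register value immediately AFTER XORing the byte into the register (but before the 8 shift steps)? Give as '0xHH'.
Register before byte 3: 0x37
Byte 3: 0x23
0x37 XOR 0x23 = 0x14

Answer: 0x14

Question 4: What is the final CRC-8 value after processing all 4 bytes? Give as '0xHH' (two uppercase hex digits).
Answer: 0x27

Derivation:
After byte 1 (0xAE): reg=0x43
After byte 2 (0x90): reg=0x37
After byte 3 (0x23): reg=0x6C
After byte 4 (0x0C): reg=0x27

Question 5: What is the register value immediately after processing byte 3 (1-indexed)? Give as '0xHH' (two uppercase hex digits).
Answer: 0x6C

Derivation:
After byte 1 (0xAE): reg=0x43
After byte 2 (0x90): reg=0x37
After byte 3 (0x23): reg=0x6C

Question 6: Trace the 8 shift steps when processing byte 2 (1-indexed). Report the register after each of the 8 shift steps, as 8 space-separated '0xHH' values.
After byte 1 (0xAE): reg=0x43
Register before byte 2: 0x43
After XOR with byte 0x90: 0xD3

Answer: 0xA1 0x45 0x8A 0x13 0x26 0x4C 0x98 0x37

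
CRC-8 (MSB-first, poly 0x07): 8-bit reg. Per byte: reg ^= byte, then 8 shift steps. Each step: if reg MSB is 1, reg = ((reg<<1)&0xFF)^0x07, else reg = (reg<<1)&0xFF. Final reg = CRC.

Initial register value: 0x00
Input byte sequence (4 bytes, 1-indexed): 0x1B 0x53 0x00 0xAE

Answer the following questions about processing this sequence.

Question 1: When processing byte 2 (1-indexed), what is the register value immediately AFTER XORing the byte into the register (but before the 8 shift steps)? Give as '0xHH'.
Register before byte 2: 0x41
Byte 2: 0x53
0x41 XOR 0x53 = 0x12

Answer: 0x12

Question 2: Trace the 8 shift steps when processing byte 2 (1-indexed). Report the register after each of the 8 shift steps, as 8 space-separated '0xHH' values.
Answer: 0x24 0x48 0x90 0x27 0x4E 0x9C 0x3F 0x7E

Derivation:
After byte 1 (0x1B): reg=0x41
Register before byte 2: 0x41
After XOR with byte 0x53: 0x12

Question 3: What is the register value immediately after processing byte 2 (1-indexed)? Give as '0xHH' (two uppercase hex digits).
Answer: 0x7E

Derivation:
After byte 1 (0x1B): reg=0x41
After byte 2 (0x53): reg=0x7E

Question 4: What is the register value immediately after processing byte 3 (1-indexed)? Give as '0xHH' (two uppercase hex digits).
After byte 1 (0x1B): reg=0x41
After byte 2 (0x53): reg=0x7E
After byte 3 (0x00): reg=0x7D

Answer: 0x7D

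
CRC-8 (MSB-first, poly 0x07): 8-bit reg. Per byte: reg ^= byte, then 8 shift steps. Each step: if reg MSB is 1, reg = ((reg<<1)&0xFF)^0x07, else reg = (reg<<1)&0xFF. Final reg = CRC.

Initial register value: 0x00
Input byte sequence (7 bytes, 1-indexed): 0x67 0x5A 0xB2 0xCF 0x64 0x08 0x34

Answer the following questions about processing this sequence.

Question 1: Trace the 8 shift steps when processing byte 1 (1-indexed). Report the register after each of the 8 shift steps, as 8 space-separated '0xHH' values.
Answer: 0xCE 0x9B 0x31 0x62 0xC4 0x8F 0x19 0x32

Derivation:
Register before byte 1: 0x00
After XOR with byte 0x67: 0x67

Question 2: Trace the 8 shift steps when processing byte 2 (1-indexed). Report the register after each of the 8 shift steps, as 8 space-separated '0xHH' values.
After byte 1 (0x67): reg=0x32
Register before byte 2: 0x32
After XOR with byte 0x5A: 0x68

Answer: 0xD0 0xA7 0x49 0x92 0x23 0x46 0x8C 0x1F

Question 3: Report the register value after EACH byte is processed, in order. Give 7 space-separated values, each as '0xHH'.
0x32 0x1F 0x4A 0x92 0xCC 0x52 0x35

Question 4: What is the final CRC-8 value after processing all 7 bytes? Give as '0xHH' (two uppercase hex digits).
After byte 1 (0x67): reg=0x32
After byte 2 (0x5A): reg=0x1F
After byte 3 (0xB2): reg=0x4A
After byte 4 (0xCF): reg=0x92
After byte 5 (0x64): reg=0xCC
After byte 6 (0x08): reg=0x52
After byte 7 (0x34): reg=0x35

Answer: 0x35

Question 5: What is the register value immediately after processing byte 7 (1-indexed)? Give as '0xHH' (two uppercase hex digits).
After byte 1 (0x67): reg=0x32
After byte 2 (0x5A): reg=0x1F
After byte 3 (0xB2): reg=0x4A
After byte 4 (0xCF): reg=0x92
After byte 5 (0x64): reg=0xCC
After byte 6 (0x08): reg=0x52
After byte 7 (0x34): reg=0x35

Answer: 0x35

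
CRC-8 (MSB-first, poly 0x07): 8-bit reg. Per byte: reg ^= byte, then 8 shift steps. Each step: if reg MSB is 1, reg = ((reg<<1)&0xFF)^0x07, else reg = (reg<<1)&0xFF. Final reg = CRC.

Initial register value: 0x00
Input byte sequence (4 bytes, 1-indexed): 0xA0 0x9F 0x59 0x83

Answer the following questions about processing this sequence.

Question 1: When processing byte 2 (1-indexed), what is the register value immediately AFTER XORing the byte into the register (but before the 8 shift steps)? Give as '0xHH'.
Register before byte 2: 0x69
Byte 2: 0x9F
0x69 XOR 0x9F = 0xF6

Answer: 0xF6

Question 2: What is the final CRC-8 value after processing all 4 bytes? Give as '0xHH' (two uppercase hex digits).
Answer: 0x20

Derivation:
After byte 1 (0xA0): reg=0x69
After byte 2 (0x9F): reg=0xCC
After byte 3 (0x59): reg=0xE2
After byte 4 (0x83): reg=0x20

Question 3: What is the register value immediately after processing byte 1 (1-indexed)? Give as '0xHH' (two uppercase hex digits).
Answer: 0x69

Derivation:
After byte 1 (0xA0): reg=0x69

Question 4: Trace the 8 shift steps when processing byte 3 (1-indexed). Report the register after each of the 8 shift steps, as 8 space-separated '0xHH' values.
Answer: 0x2D 0x5A 0xB4 0x6F 0xDE 0xBB 0x71 0xE2

Derivation:
After byte 1 (0xA0): reg=0x69
After byte 2 (0x9F): reg=0xCC
Register before byte 3: 0xCC
After XOR with byte 0x59: 0x95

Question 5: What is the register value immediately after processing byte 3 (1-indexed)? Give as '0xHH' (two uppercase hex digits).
After byte 1 (0xA0): reg=0x69
After byte 2 (0x9F): reg=0xCC
After byte 3 (0x59): reg=0xE2

Answer: 0xE2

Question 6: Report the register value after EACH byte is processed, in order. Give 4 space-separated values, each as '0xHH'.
0x69 0xCC 0xE2 0x20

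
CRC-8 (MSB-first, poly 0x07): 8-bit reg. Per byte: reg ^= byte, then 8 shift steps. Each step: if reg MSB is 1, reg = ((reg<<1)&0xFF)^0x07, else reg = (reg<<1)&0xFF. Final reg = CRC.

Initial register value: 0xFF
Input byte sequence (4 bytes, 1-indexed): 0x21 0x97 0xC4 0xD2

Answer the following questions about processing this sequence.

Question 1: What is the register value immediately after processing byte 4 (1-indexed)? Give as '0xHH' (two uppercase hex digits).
After byte 1 (0x21): reg=0x14
After byte 2 (0x97): reg=0x80
After byte 3 (0xC4): reg=0xDB
After byte 4 (0xD2): reg=0x3F

Answer: 0x3F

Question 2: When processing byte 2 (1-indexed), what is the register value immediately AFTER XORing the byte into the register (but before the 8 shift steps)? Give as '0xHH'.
Answer: 0x83

Derivation:
Register before byte 2: 0x14
Byte 2: 0x97
0x14 XOR 0x97 = 0x83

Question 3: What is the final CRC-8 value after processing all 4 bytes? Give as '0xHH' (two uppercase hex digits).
Answer: 0x3F

Derivation:
After byte 1 (0x21): reg=0x14
After byte 2 (0x97): reg=0x80
After byte 3 (0xC4): reg=0xDB
After byte 4 (0xD2): reg=0x3F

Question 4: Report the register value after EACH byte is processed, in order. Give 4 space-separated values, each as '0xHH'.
0x14 0x80 0xDB 0x3F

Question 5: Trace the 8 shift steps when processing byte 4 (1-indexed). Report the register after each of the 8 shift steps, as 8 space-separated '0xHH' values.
After byte 1 (0x21): reg=0x14
After byte 2 (0x97): reg=0x80
After byte 3 (0xC4): reg=0xDB
Register before byte 4: 0xDB
After XOR with byte 0xD2: 0x09

Answer: 0x12 0x24 0x48 0x90 0x27 0x4E 0x9C 0x3F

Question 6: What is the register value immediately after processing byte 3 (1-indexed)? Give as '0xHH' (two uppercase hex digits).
Answer: 0xDB

Derivation:
After byte 1 (0x21): reg=0x14
After byte 2 (0x97): reg=0x80
After byte 3 (0xC4): reg=0xDB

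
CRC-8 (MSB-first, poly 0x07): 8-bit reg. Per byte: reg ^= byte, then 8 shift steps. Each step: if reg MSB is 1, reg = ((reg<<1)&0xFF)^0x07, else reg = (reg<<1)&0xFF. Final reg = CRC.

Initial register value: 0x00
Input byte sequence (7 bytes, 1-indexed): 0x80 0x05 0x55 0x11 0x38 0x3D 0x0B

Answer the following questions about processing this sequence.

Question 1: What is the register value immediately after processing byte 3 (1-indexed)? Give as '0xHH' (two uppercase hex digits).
Answer: 0xE6

Derivation:
After byte 1 (0x80): reg=0x89
After byte 2 (0x05): reg=0xAD
After byte 3 (0x55): reg=0xE6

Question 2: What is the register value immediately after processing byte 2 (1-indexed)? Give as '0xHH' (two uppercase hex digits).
Answer: 0xAD

Derivation:
After byte 1 (0x80): reg=0x89
After byte 2 (0x05): reg=0xAD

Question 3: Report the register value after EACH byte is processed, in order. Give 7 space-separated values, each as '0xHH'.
0x89 0xAD 0xE6 0xCB 0xD7 0x98 0xF0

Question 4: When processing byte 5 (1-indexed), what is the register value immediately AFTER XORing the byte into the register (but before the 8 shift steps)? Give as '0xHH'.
Register before byte 5: 0xCB
Byte 5: 0x38
0xCB XOR 0x38 = 0xF3

Answer: 0xF3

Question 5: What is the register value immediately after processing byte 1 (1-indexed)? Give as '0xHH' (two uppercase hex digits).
Answer: 0x89

Derivation:
After byte 1 (0x80): reg=0x89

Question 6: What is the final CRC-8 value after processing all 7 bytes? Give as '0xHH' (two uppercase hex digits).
Answer: 0xF0

Derivation:
After byte 1 (0x80): reg=0x89
After byte 2 (0x05): reg=0xAD
After byte 3 (0x55): reg=0xE6
After byte 4 (0x11): reg=0xCB
After byte 5 (0x38): reg=0xD7
After byte 6 (0x3D): reg=0x98
After byte 7 (0x0B): reg=0xF0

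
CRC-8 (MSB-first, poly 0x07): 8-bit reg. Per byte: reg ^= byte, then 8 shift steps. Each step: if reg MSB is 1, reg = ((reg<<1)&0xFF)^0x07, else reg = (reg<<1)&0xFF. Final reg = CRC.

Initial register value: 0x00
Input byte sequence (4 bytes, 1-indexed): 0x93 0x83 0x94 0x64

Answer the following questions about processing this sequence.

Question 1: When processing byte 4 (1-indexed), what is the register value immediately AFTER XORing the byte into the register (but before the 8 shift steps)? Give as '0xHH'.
Register before byte 4: 0x78
Byte 4: 0x64
0x78 XOR 0x64 = 0x1C

Answer: 0x1C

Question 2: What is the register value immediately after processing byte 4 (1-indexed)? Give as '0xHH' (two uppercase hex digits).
After byte 1 (0x93): reg=0xF0
After byte 2 (0x83): reg=0x5E
After byte 3 (0x94): reg=0x78
After byte 4 (0x64): reg=0x54

Answer: 0x54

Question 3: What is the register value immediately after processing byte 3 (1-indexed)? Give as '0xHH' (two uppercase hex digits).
After byte 1 (0x93): reg=0xF0
After byte 2 (0x83): reg=0x5E
After byte 3 (0x94): reg=0x78

Answer: 0x78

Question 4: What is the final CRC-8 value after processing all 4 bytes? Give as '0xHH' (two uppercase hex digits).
Answer: 0x54

Derivation:
After byte 1 (0x93): reg=0xF0
After byte 2 (0x83): reg=0x5E
After byte 3 (0x94): reg=0x78
After byte 4 (0x64): reg=0x54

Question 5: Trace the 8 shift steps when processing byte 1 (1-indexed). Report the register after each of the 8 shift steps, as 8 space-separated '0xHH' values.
Answer: 0x21 0x42 0x84 0x0F 0x1E 0x3C 0x78 0xF0

Derivation:
Register before byte 1: 0x00
After XOR with byte 0x93: 0x93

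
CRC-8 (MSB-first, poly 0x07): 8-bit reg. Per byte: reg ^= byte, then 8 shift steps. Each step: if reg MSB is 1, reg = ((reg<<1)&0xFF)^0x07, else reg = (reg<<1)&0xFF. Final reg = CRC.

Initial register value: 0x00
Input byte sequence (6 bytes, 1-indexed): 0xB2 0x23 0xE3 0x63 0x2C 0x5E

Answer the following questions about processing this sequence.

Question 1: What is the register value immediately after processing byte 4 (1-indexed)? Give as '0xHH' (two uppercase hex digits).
Answer: 0x18

Derivation:
After byte 1 (0xB2): reg=0x17
After byte 2 (0x23): reg=0x8C
After byte 3 (0xE3): reg=0x0A
After byte 4 (0x63): reg=0x18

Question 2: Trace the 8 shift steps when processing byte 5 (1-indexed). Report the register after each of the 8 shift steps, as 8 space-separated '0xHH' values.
Answer: 0x68 0xD0 0xA7 0x49 0x92 0x23 0x46 0x8C

Derivation:
After byte 1 (0xB2): reg=0x17
After byte 2 (0x23): reg=0x8C
After byte 3 (0xE3): reg=0x0A
After byte 4 (0x63): reg=0x18
Register before byte 5: 0x18
After XOR with byte 0x2C: 0x34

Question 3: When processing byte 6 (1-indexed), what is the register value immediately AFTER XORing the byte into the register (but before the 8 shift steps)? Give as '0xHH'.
Register before byte 6: 0x8C
Byte 6: 0x5E
0x8C XOR 0x5E = 0xD2

Answer: 0xD2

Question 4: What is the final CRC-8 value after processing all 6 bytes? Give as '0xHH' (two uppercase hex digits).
Answer: 0x30

Derivation:
After byte 1 (0xB2): reg=0x17
After byte 2 (0x23): reg=0x8C
After byte 3 (0xE3): reg=0x0A
After byte 4 (0x63): reg=0x18
After byte 5 (0x2C): reg=0x8C
After byte 6 (0x5E): reg=0x30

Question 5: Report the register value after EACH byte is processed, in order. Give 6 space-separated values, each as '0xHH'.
0x17 0x8C 0x0A 0x18 0x8C 0x30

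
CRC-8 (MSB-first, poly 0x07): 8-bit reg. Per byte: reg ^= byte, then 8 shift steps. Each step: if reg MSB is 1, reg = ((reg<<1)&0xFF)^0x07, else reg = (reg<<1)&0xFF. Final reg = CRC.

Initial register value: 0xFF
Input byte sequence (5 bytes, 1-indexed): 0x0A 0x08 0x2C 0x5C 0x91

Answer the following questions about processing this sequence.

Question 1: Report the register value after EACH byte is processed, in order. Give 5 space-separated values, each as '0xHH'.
0xC5 0x6D 0xC0 0xDD 0xE3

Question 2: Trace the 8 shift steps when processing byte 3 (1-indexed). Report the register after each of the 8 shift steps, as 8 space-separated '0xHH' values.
After byte 1 (0x0A): reg=0xC5
After byte 2 (0x08): reg=0x6D
Register before byte 3: 0x6D
After XOR with byte 0x2C: 0x41

Answer: 0x82 0x03 0x06 0x0C 0x18 0x30 0x60 0xC0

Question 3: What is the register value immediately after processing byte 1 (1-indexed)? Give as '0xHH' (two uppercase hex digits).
After byte 1 (0x0A): reg=0xC5

Answer: 0xC5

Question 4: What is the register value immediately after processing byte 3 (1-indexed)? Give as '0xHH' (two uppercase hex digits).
Answer: 0xC0

Derivation:
After byte 1 (0x0A): reg=0xC5
After byte 2 (0x08): reg=0x6D
After byte 3 (0x2C): reg=0xC0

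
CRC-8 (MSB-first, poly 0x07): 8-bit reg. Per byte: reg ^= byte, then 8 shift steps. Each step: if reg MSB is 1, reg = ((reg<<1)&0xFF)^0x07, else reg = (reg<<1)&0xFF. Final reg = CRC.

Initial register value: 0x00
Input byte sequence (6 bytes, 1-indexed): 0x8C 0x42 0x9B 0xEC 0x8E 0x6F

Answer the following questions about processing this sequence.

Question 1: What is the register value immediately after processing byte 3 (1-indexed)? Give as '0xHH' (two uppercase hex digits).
After byte 1 (0x8C): reg=0xAD
After byte 2 (0x42): reg=0x83
After byte 3 (0x9B): reg=0x48

Answer: 0x48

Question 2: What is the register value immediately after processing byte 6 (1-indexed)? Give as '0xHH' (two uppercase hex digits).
Answer: 0x89

Derivation:
After byte 1 (0x8C): reg=0xAD
After byte 2 (0x42): reg=0x83
After byte 3 (0x9B): reg=0x48
After byte 4 (0xEC): reg=0x75
After byte 5 (0x8E): reg=0xEF
After byte 6 (0x6F): reg=0x89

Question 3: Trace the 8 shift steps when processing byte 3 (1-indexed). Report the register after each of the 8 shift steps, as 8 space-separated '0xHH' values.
After byte 1 (0x8C): reg=0xAD
After byte 2 (0x42): reg=0x83
Register before byte 3: 0x83
After XOR with byte 0x9B: 0x18

Answer: 0x30 0x60 0xC0 0x87 0x09 0x12 0x24 0x48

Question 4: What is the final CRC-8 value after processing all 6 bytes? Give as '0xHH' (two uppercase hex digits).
After byte 1 (0x8C): reg=0xAD
After byte 2 (0x42): reg=0x83
After byte 3 (0x9B): reg=0x48
After byte 4 (0xEC): reg=0x75
After byte 5 (0x8E): reg=0xEF
After byte 6 (0x6F): reg=0x89

Answer: 0x89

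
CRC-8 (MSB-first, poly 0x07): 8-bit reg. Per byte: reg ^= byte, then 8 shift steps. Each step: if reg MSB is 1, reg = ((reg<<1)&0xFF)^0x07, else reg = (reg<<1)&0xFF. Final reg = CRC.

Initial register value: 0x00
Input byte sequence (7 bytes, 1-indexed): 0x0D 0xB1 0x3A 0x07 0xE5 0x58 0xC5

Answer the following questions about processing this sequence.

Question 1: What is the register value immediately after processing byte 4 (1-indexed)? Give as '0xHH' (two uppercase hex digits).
Answer: 0x11

Derivation:
After byte 1 (0x0D): reg=0x23
After byte 2 (0xB1): reg=0xF7
After byte 3 (0x3A): reg=0x6D
After byte 4 (0x07): reg=0x11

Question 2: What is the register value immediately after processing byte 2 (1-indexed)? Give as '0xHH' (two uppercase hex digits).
Answer: 0xF7

Derivation:
After byte 1 (0x0D): reg=0x23
After byte 2 (0xB1): reg=0xF7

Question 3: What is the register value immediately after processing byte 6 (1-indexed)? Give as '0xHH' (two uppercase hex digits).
After byte 1 (0x0D): reg=0x23
After byte 2 (0xB1): reg=0xF7
After byte 3 (0x3A): reg=0x6D
After byte 4 (0x07): reg=0x11
After byte 5 (0xE5): reg=0xC2
After byte 6 (0x58): reg=0xCF

Answer: 0xCF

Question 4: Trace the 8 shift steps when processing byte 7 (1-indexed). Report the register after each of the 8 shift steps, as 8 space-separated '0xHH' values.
Answer: 0x14 0x28 0x50 0xA0 0x47 0x8E 0x1B 0x36

Derivation:
After byte 1 (0x0D): reg=0x23
After byte 2 (0xB1): reg=0xF7
After byte 3 (0x3A): reg=0x6D
After byte 4 (0x07): reg=0x11
After byte 5 (0xE5): reg=0xC2
After byte 6 (0x58): reg=0xCF
Register before byte 7: 0xCF
After XOR with byte 0xC5: 0x0A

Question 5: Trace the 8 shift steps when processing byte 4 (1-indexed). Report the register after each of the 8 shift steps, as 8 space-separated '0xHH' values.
Answer: 0xD4 0xAF 0x59 0xB2 0x63 0xC6 0x8B 0x11

Derivation:
After byte 1 (0x0D): reg=0x23
After byte 2 (0xB1): reg=0xF7
After byte 3 (0x3A): reg=0x6D
Register before byte 4: 0x6D
After XOR with byte 0x07: 0x6A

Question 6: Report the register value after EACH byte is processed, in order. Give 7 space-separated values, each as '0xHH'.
0x23 0xF7 0x6D 0x11 0xC2 0xCF 0x36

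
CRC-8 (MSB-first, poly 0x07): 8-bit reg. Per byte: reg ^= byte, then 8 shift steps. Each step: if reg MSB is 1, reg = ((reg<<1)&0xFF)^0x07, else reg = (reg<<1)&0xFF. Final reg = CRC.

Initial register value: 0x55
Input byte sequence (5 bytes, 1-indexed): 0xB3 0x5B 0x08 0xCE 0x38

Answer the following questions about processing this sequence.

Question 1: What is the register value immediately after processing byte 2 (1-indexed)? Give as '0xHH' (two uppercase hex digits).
Answer: 0xBB

Derivation:
After byte 1 (0xB3): reg=0xBC
After byte 2 (0x5B): reg=0xBB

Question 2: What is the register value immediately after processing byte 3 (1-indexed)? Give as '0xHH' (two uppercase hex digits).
Answer: 0x10

Derivation:
After byte 1 (0xB3): reg=0xBC
After byte 2 (0x5B): reg=0xBB
After byte 3 (0x08): reg=0x10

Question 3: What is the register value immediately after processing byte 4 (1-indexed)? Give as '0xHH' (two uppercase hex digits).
After byte 1 (0xB3): reg=0xBC
After byte 2 (0x5B): reg=0xBB
After byte 3 (0x08): reg=0x10
After byte 4 (0xCE): reg=0x14

Answer: 0x14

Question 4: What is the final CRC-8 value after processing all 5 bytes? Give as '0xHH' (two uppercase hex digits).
After byte 1 (0xB3): reg=0xBC
After byte 2 (0x5B): reg=0xBB
After byte 3 (0x08): reg=0x10
After byte 4 (0xCE): reg=0x14
After byte 5 (0x38): reg=0xC4

Answer: 0xC4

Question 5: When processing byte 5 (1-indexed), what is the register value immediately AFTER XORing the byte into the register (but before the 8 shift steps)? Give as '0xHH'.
Answer: 0x2C

Derivation:
Register before byte 5: 0x14
Byte 5: 0x38
0x14 XOR 0x38 = 0x2C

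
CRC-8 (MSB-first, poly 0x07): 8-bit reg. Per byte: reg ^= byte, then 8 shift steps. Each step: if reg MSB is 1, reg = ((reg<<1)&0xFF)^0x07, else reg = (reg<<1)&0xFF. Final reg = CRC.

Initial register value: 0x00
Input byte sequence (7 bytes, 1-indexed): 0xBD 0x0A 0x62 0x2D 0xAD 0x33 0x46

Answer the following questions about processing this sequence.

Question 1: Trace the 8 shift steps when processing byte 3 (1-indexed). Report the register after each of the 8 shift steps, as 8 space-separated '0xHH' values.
Answer: 0xE3 0xC1 0x85 0x0D 0x1A 0x34 0x68 0xD0

Derivation:
After byte 1 (0xBD): reg=0x3A
After byte 2 (0x0A): reg=0x90
Register before byte 3: 0x90
After XOR with byte 0x62: 0xF2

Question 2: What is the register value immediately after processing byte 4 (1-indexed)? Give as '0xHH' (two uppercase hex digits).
After byte 1 (0xBD): reg=0x3A
After byte 2 (0x0A): reg=0x90
After byte 3 (0x62): reg=0xD0
After byte 4 (0x2D): reg=0xFD

Answer: 0xFD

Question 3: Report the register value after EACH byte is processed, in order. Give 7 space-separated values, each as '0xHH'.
0x3A 0x90 0xD0 0xFD 0xB7 0x95 0x37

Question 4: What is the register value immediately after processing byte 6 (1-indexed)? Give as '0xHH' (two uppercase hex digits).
After byte 1 (0xBD): reg=0x3A
After byte 2 (0x0A): reg=0x90
After byte 3 (0x62): reg=0xD0
After byte 4 (0x2D): reg=0xFD
After byte 5 (0xAD): reg=0xB7
After byte 6 (0x33): reg=0x95

Answer: 0x95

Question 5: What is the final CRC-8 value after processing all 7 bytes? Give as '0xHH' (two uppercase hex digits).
After byte 1 (0xBD): reg=0x3A
After byte 2 (0x0A): reg=0x90
After byte 3 (0x62): reg=0xD0
After byte 4 (0x2D): reg=0xFD
After byte 5 (0xAD): reg=0xB7
After byte 6 (0x33): reg=0x95
After byte 7 (0x46): reg=0x37

Answer: 0x37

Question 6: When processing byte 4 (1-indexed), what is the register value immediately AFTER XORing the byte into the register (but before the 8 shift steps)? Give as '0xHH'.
Answer: 0xFD

Derivation:
Register before byte 4: 0xD0
Byte 4: 0x2D
0xD0 XOR 0x2D = 0xFD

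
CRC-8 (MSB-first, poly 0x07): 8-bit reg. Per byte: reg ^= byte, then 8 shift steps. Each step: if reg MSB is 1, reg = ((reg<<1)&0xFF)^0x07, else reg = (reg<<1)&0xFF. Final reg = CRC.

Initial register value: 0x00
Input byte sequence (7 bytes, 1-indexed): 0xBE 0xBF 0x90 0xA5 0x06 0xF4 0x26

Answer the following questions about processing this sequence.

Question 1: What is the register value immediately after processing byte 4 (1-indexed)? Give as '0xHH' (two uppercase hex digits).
After byte 1 (0xBE): reg=0x33
After byte 2 (0xBF): reg=0xAD
After byte 3 (0x90): reg=0xB3
After byte 4 (0xA5): reg=0x62

Answer: 0x62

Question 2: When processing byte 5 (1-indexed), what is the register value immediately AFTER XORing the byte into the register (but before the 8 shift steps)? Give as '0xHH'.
Answer: 0x64

Derivation:
Register before byte 5: 0x62
Byte 5: 0x06
0x62 XOR 0x06 = 0x64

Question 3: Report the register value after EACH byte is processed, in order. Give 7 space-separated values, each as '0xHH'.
0x33 0xAD 0xB3 0x62 0x3B 0x63 0xDC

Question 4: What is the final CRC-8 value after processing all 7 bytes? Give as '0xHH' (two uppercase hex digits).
After byte 1 (0xBE): reg=0x33
After byte 2 (0xBF): reg=0xAD
After byte 3 (0x90): reg=0xB3
After byte 4 (0xA5): reg=0x62
After byte 5 (0x06): reg=0x3B
After byte 6 (0xF4): reg=0x63
After byte 7 (0x26): reg=0xDC

Answer: 0xDC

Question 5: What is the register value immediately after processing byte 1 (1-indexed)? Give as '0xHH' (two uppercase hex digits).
Answer: 0x33

Derivation:
After byte 1 (0xBE): reg=0x33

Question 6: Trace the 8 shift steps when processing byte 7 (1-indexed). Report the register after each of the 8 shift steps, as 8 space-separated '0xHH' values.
After byte 1 (0xBE): reg=0x33
After byte 2 (0xBF): reg=0xAD
After byte 3 (0x90): reg=0xB3
After byte 4 (0xA5): reg=0x62
After byte 5 (0x06): reg=0x3B
After byte 6 (0xF4): reg=0x63
Register before byte 7: 0x63
After XOR with byte 0x26: 0x45

Answer: 0x8A 0x13 0x26 0x4C 0x98 0x37 0x6E 0xDC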